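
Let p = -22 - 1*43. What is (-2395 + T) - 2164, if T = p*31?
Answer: -6574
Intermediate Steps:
p = -65 (p = -22 - 43 = -65)
T = -2015 (T = -65*31 = -2015)
(-2395 + T) - 2164 = (-2395 - 2015) - 2164 = -4410 - 2164 = -6574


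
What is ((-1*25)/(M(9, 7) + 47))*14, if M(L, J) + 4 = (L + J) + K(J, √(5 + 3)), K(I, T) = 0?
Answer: -350/59 ≈ -5.9322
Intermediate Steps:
M(L, J) = -4 + J + L (M(L, J) = -4 + ((L + J) + 0) = -4 + ((J + L) + 0) = -4 + (J + L) = -4 + J + L)
((-1*25)/(M(9, 7) + 47))*14 = ((-1*25)/((-4 + 7 + 9) + 47))*14 = -25/(12 + 47)*14 = -25/59*14 = -350/59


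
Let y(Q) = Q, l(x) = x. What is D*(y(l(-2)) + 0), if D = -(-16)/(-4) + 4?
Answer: 0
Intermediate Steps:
D = 0 (D = -(-16)*(-1)/4 + 4 = -4*1 + 4 = -4 + 4 = 0)
D*(y(l(-2)) + 0) = 0*(-2 + 0) = 0*(-2) = 0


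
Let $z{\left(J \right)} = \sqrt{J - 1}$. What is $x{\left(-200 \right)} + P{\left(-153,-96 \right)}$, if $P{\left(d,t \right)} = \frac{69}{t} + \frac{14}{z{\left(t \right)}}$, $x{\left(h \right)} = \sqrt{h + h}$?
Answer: $- \frac{23}{32} + 20 i - \frac{14 i \sqrt{97}}{97} \approx -0.71875 + 18.579 i$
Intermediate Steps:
$z{\left(J \right)} = \sqrt{-1 + J}$
$x{\left(h \right)} = \sqrt{2} \sqrt{h}$ ($x{\left(h \right)} = \sqrt{2 h} = \sqrt{2} \sqrt{h}$)
$P{\left(d,t \right)} = \frac{14}{\sqrt{-1 + t}} + \frac{69}{t}$ ($P{\left(d,t \right)} = \frac{69}{t} + \frac{14}{\sqrt{-1 + t}} = \frac{14}{\sqrt{-1 + t}} + \frac{69}{t}$)
$x{\left(-200 \right)} + P{\left(-153,-96 \right)} = \sqrt{2} \sqrt{-200} + \left(\frac{14}{\sqrt{-1 - 96}} + \frac{69}{-96}\right) = \sqrt{2} \cdot 10 i \sqrt{2} + \left(\frac{14}{i \sqrt{97}} + 69 \left(- \frac{1}{96}\right)\right) = 20 i - \left(\frac{23}{32} - 14 \left(- \frac{i \sqrt{97}}{97}\right)\right) = 20 i - \left(\frac{23}{32} + \frac{14 i \sqrt{97}}{97}\right) = - \frac{23}{32} + 20 i - \frac{14 i \sqrt{97}}{97}$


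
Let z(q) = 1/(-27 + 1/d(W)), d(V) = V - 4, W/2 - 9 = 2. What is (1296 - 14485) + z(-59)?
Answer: -6396683/485 ≈ -13189.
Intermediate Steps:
W = 22 (W = 18 + 2*2 = 18 + 4 = 22)
d(V) = -4 + V
z(q) = -18/485 (z(q) = 1/(-27 + 1/(-4 + 22)) = 1/(-27 + 1/18) = 1/(-485/18) = -18/485)
(1296 - 14485) + z(-59) = (1296 - 14485) - 18/485 = -13189 - 18/485 = -6396683/485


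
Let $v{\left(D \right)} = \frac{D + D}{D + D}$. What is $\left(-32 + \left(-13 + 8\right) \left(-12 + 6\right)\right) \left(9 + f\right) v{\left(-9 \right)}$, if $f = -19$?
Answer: $20$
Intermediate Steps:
$v{\left(D \right)} = 1$ ($v{\left(D \right)} = \frac{2 D}{2 D} = 2 D \frac{1}{2 D} = 1$)
$\left(-32 + \left(-13 + 8\right) \left(-12 + 6\right)\right) \left(9 + f\right) v{\left(-9 \right)} = \left(-32 + \left(-13 + 8\right) \left(-12 + 6\right)\right) \left(9 - 19\right) 1 = \left(-32 - -30\right) \left(-10\right) 1 = \left(-32 + 30\right) \left(-10\right) 1 = \left(-2\right) \left(-10\right) 1 = 20 \cdot 1 = 20$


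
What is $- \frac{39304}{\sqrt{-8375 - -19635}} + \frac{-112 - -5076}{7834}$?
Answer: $\frac{2482}{3917} - \frac{19652 \sqrt{2815}}{2815} \approx -369.76$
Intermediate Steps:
$- \frac{39304}{\sqrt{-8375 - -19635}} + \frac{-112 - -5076}{7834} = - \frac{39304}{\sqrt{-8375 + 19635}} + \left(-112 + 5076\right) \frac{1}{7834} = - \frac{39304}{\sqrt{11260}} + 4964 \cdot \frac{1}{7834} = - \frac{39304}{2 \sqrt{2815}} + \frac{2482}{3917} = - 39304 \frac{\sqrt{2815}}{5630} + \frac{2482}{3917} = - \frac{19652 \sqrt{2815}}{2815} + \frac{2482}{3917} = \frac{2482}{3917} - \frac{19652 \sqrt{2815}}{2815}$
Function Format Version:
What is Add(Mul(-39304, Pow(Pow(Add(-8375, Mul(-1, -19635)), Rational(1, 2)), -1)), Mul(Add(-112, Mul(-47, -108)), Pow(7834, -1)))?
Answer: Add(Rational(2482, 3917), Mul(Rational(-19652, 2815), Pow(2815, Rational(1, 2)))) ≈ -369.76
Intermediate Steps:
Add(Mul(-39304, Pow(Pow(Add(-8375, Mul(-1, -19635)), Rational(1, 2)), -1)), Mul(Add(-112, Mul(-47, -108)), Pow(7834, -1))) = Add(Mul(-39304, Pow(Pow(Add(-8375, 19635), Rational(1, 2)), -1)), Mul(Add(-112, 5076), Rational(1, 7834))) = Add(Mul(-39304, Pow(Pow(11260, Rational(1, 2)), -1)), Mul(4964, Rational(1, 7834))) = Add(Mul(-39304, Pow(Mul(2, Pow(2815, Rational(1, 2))), -1)), Rational(2482, 3917)) = Add(Mul(-39304, Mul(Rational(1, 5630), Pow(2815, Rational(1, 2)))), Rational(2482, 3917)) = Add(Mul(Rational(-19652, 2815), Pow(2815, Rational(1, 2))), Rational(2482, 3917)) = Add(Rational(2482, 3917), Mul(Rational(-19652, 2815), Pow(2815, Rational(1, 2))))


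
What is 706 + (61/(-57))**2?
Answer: 2297515/3249 ≈ 707.15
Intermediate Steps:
706 + (61/(-57))**2 = 706 + (61*(-1/57))**2 = 706 + (-61/57)**2 = 706 + 3721/3249 = 2297515/3249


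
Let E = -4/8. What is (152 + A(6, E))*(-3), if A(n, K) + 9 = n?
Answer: -447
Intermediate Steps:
E = -½ (E = -4*⅛ = -½ ≈ -0.50000)
A(n, K) = -9 + n
(152 + A(6, E))*(-3) = (152 + (-9 + 6))*(-3) = (152 - 3)*(-3) = 149*(-3) = -447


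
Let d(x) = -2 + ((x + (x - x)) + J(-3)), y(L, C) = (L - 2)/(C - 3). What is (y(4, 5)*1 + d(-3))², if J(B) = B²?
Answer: 25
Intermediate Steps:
y(L, C) = (-2 + L)/(-3 + C)
d(x) = 7 + x (d(x) = -2 + ((x + (x - x)) + (-3)²) = -2 + ((x + 0) + 9) = -2 + (x + 9) = -2 + (9 + x) = 7 + x)
(y(4, 5)*1 + d(-3))² = (((-2 + 4)/(-3 + 5))*1 + (7 - 3))² = ((2/2)*1 + 4)² = (((½)*2)*1 + 4)² = (1*1 + 4)² = (1 + 4)² = 5² = 25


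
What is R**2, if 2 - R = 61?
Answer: 3481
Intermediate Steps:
R = -59 (R = 2 - 1*61 = 2 - 61 = -59)
R**2 = (-59)**2 = 3481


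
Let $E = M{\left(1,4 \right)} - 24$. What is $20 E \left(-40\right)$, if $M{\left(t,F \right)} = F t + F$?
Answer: $12800$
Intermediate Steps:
$M{\left(t,F \right)} = F + F t$
$E = -16$ ($E = 4 \left(1 + 1\right) - 24 = 4 \cdot 2 - 24 = 8 - 24 = -16$)
$20 E \left(-40\right) = 20 \left(-16\right) \left(-40\right) = \left(-320\right) \left(-40\right) = 12800$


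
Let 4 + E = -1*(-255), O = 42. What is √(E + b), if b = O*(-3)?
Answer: 5*√5 ≈ 11.180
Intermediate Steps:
E = 251 (E = -4 - 1*(-255) = -4 + 255 = 251)
b = -126 (b = 42*(-3) = -126)
√(E + b) = √(251 - 126) = √125 = 5*√5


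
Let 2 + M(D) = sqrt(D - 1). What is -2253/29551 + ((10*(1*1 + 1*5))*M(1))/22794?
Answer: -315523/3871181 ≈ -0.081506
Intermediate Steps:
M(D) = -2 + sqrt(-1 + D) (M(D) = -2 + sqrt(D - 1) = -2 + sqrt(-1 + D))
-2253/29551 + ((10*(1*1 + 1*5))*M(1))/22794 = -2253/29551 + ((10*(1*1 + 1*5))*(-2 + sqrt(-1 + 1)))/22794 = -2253*1/29551 + ((10*(1 + 5))*(-2 + sqrt(0)))*(1/22794) = -2253/29551 + ((10*6)*(-2 + 0))*(1/22794) = -2253/29551 + (60*(-2))*(1/22794) = -2253/29551 - 120*1/22794 = -2253/29551 - 20/3799 = -315523/3871181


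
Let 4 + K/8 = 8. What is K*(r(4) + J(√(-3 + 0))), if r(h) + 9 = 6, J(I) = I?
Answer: -96 + 32*I*√3 ≈ -96.0 + 55.426*I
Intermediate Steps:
K = 32 (K = -32 + 8*8 = -32 + 64 = 32)
r(h) = -3 (r(h) = -9 + 6 = -3)
K*(r(4) + J(√(-3 + 0))) = 32*(-3 + √(-3 + 0)) = 32*(-3 + √(-3)) = 32*(-3 + I*√3) = -96 + 32*I*√3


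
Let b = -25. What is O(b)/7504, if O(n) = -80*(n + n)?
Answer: 250/469 ≈ 0.53305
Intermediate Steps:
O(n) = -160*n
O(b)/7504 = -160*(-25)/7504 = 4000*(1/7504) = 250/469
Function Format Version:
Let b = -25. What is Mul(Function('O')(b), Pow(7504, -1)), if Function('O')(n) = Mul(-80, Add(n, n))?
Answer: Rational(250, 469) ≈ 0.53305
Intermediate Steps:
Function('O')(n) = Mul(-160, n) (Function('O')(n) = Mul(-80, Mul(2, n)) = Mul(-160, n))
Mul(Function('O')(b), Pow(7504, -1)) = Mul(Mul(-160, -25), Pow(7504, -1)) = Mul(4000, Rational(1, 7504)) = Rational(250, 469)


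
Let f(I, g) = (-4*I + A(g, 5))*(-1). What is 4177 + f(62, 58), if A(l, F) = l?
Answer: 4367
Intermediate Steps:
f(I, g) = -g + 4*I (f(I, g) = (-4*I + g)*(-1) = (g - 4*I)*(-1) = -g + 4*I)
4177 + f(62, 58) = 4177 + (-1*58 + 4*62) = 4177 + (-58 + 248) = 4177 + 190 = 4367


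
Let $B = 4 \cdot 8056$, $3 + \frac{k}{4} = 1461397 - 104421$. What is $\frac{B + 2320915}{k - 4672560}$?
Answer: $\frac{2353139}{755332} \approx 3.1154$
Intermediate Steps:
$k = 5427892$ ($k = -12 + 4 \left(1461397 - 104421\right) = -12 + 4 \cdot 1356976 = -12 + 5427904 = 5427892$)
$B = 32224$
$\frac{B + 2320915}{k - 4672560} = \frac{32224 + 2320915}{5427892 - 4672560} = \frac{2353139}{755332}$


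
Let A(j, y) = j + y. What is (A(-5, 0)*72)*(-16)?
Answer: 5760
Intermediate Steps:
(A(-5, 0)*72)*(-16) = ((-5 + 0)*72)*(-16) = -5*72*(-16) = -360*(-16) = 5760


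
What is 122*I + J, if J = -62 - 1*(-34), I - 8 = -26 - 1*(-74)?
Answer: 6804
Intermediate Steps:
I = 56 (I = 8 + (-26 - 1*(-74)) = 8 + (-26 + 74) = 8 + 48 = 56)
J = -28 (J = -62 + 34 = -28)
122*I + J = 122*56 - 28 = 6832 - 28 = 6804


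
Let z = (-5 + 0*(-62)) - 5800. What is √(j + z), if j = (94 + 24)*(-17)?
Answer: I*√7811 ≈ 88.38*I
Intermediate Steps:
z = -5805 (z = (-5 + 0) - 5800 = -5 - 5800 = -5805)
j = -2006 (j = 118*(-17) = -2006)
√(j + z) = √(-2006 - 5805) = √(-7811) = I*√7811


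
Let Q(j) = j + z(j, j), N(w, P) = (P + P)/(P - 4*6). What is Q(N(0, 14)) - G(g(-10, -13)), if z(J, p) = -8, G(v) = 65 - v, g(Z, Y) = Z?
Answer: -429/5 ≈ -85.800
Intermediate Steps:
N(w, P) = 2*P/(-24 + P) (N(w, P) = (2*P)/(P - 24) = (2*P)/(-24 + P) = 2*P/(-24 + P))
Q(j) = -8 + j (Q(j) = j - 8 = -8 + j)
Q(N(0, 14)) - G(g(-10, -13)) = (-8 + 2*14/(-24 + 14)) - (65 - 1*(-10)) = (-8 + 2*14/(-10)) - (65 + 10) = (-8 + 2*14*(-1/10)) - 1*75 = (-8 - 14/5) - 75 = -54/5 - 75 = -429/5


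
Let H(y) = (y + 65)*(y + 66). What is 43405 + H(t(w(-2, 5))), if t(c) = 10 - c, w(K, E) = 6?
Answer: 48235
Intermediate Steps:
H(y) = (65 + y)*(66 + y)
43405 + H(t(w(-2, 5))) = 43405 + (4290 + (10 - 1*6)**2 + 131*(10 - 1*6)) = 43405 + (4290 + (10 - 6)**2 + 131*(10 - 6)) = 43405 + (4290 + 4**2 + 131*4) = 43405 + (4290 + 16 + 524) = 43405 + 4830 = 48235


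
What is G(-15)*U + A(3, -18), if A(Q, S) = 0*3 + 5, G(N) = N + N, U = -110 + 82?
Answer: 845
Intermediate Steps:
U = -28
G(N) = 2*N
A(Q, S) = 5 (A(Q, S) = 0 + 5 = 5)
G(-15)*U + A(3, -18) = (2*(-15))*(-28) + 5 = -30*(-28) + 5 = 840 + 5 = 845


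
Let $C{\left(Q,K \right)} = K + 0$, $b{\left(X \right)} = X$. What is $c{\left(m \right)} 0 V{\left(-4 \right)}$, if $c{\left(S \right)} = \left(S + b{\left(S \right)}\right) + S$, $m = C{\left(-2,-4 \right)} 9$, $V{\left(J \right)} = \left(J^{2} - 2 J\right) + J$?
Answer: $0$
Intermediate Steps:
$C{\left(Q,K \right)} = K$
$V{\left(J \right)} = J^{2} - J$
$m = -36$ ($m = \left(-4\right) 9 = -36$)
$c{\left(S \right)} = 3 S$ ($c{\left(S \right)} = \left(S + S\right) + S = 2 S + S = 3 S$)
$c{\left(m \right)} 0 V{\left(-4 \right)} = 3 \left(-36\right) 0 \left(- 4 \left(-1 - 4\right)\right) = - 108 \cdot 0 \left(\left(-4\right) \left(-5\right)\right) = - 108 \cdot 0 \cdot 20 = \left(-108\right) 0 = 0$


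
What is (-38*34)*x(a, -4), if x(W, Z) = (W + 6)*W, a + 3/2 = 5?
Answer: -42959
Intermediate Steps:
a = 7/2 (a = -3/2 + 5 = 7/2 ≈ 3.5000)
x(W, Z) = W*(6 + W) (x(W, Z) = (6 + W)*W = W*(6 + W))
(-38*34)*x(a, -4) = (-38*34)*(7*(6 + 7/2)/2) = -4522*19/2 = -1292*133/4 = -42959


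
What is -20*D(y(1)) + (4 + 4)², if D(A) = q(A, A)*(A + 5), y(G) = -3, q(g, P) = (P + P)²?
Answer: -1376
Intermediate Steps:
q(g, P) = 4*P² (q(g, P) = (2*P)² = 4*P²)
D(A) = 4*A²*(5 + A) (D(A) = (4*A²)*(A + 5) = (4*A²)*(5 + A) = 4*A²*(5 + A))
-20*D(y(1)) + (4 + 4)² = -80*(-3)²*(5 - 3) + (4 + 4)² = -80*9*2 + 8² = -20*72 + 64 = -1440 + 64 = -1376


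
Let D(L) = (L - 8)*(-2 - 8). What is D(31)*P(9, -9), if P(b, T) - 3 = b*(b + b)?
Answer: -37950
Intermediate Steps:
D(L) = 80 - 10*L (D(L) = (-8 + L)*(-10) = 80 - 10*L)
P(b, T) = 3 + 2*b² (P(b, T) = 3 + b*(b + b) = 3 + b*(2*b) = 3 + 2*b²)
D(31)*P(9, -9) = (80 - 10*31)*(3 + 2*9²) = (80 - 310)*(3 + 2*81) = -230*(3 + 162) = -230*165 = -37950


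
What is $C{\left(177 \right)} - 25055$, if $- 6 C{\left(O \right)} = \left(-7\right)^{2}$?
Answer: $- \frac{150379}{6} \approx -25063.0$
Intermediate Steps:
$C{\left(O \right)} = - \frac{49}{6}$ ($C{\left(O \right)} = - \frac{\left(-7\right)^{2}}{6} = \left(- \frac{1}{6}\right) 49 = - \frac{49}{6}$)
$C{\left(177 \right)} - 25055 = - \frac{49}{6} - 25055 = - \frac{150379}{6}$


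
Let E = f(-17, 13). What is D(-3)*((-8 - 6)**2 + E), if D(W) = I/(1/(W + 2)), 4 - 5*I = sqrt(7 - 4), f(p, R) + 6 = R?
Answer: -812/5 + 203*sqrt(3)/5 ≈ -92.079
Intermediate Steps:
f(p, R) = -6 + R
I = 4/5 - sqrt(3)/5 (I = 4/5 - sqrt(7 - 4)/5 = 4/5 - sqrt(3)/5 ≈ 0.45359)
E = 7 (E = -6 + 13 = 7)
D(W) = (2 + W)*(4/5 - sqrt(3)/5) (D(W) = (4/5 - sqrt(3)/5)/(1/(W + 2)) = (4/5 - sqrt(3)/5)/(1/(2 + W)) = (4/5 - sqrt(3)/5)*(2 + W) = (2 + W)*(4/5 - sqrt(3)/5))
D(-3)*((-8 - 6)**2 + E) = ((2 - 3)*(4 - sqrt(3))/5)*((-8 - 6)**2 + 7) = ((1/5)*(-1)*(4 - sqrt(3)))*((-14)**2 + 7) = (-4/5 + sqrt(3)/5)*(196 + 7) = (-4/5 + sqrt(3)/5)*203 = -812/5 + 203*sqrt(3)/5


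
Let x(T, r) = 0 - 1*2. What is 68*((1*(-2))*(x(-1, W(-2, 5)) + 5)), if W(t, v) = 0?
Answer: -408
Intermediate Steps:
x(T, r) = -2 (x(T, r) = 0 - 2 = -2)
68*((1*(-2))*(x(-1, W(-2, 5)) + 5)) = 68*((1*(-2))*(-2 + 5)) = 68*(-2*3) = 68*(-6) = -408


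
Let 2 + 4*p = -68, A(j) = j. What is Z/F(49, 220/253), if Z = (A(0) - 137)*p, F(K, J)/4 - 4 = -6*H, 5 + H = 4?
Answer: 959/16 ≈ 59.938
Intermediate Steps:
H = -1 (H = -5 + 4 = -1)
p = -35/2 (p = -1/2 + (1/4)*(-68) = -1/2 - 17 = -35/2 ≈ -17.500)
F(K, J) = 40 (F(K, J) = 16 + 4*(-6*(-1)) = 16 + 4*6 = 16 + 24 = 40)
Z = 4795/2 (Z = (0 - 137)*(-35/2) = -137*(-35/2) = 4795/2 ≈ 2397.5)
Z/F(49, 220/253) = (4795/2)/40 = (4795/2)*(1/40) = 959/16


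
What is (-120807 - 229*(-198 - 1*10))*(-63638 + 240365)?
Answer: -12931998225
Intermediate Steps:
(-120807 - 229*(-198 - 1*10))*(-63638 + 240365) = (-120807 - 229*(-198 - 10))*176727 = (-120807 - 229*(-208))*176727 = (-120807 + 47632)*176727 = -73175*176727 = -12931998225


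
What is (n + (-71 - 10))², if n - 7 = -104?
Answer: 31684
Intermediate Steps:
n = -97 (n = 7 - 104 = -97)
(n + (-71 - 10))² = (-97 + (-71 - 10))² = (-97 - 81)² = (-178)² = 31684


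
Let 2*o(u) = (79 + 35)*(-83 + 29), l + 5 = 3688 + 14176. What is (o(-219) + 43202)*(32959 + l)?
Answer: 2039021432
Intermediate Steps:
l = 17859 (l = -5 + (3688 + 14176) = -5 + 17864 = 17859)
o(u) = -3078 (o(u) = ((79 + 35)*(-83 + 29))/2 = (114*(-54))/2 = (1/2)*(-6156) = -3078)
(o(-219) + 43202)*(32959 + l) = (-3078 + 43202)*(32959 + 17859) = 40124*50818 = 2039021432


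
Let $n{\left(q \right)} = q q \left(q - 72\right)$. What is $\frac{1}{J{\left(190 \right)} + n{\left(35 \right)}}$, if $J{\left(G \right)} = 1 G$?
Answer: $- \frac{1}{45135} \approx -2.2156 \cdot 10^{-5}$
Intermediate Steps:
$J{\left(G \right)} = G$
$n{\left(q \right)} = q^{2} \left(-72 + q\right)$
$\frac{1}{J{\left(190 \right)} + n{\left(35 \right)}} = \frac{1}{190 + 35^{2} \left(-72 + 35\right)} = \frac{1}{190 + 1225 \left(-37\right)} = \frac{1}{190 - 45325} = \frac{1}{-45135} = - \frac{1}{45135}$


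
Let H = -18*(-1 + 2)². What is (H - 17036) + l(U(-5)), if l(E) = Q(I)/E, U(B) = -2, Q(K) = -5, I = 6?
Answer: -34103/2 ≈ -17052.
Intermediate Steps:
l(E) = -5/E
H = -18 (H = -18*1² = -18*1 = -18)
(H - 17036) + l(U(-5)) = (-18 - 17036) - 5/(-2) = -17054 - 5*(-½) = -17054 + 5/2 = -34103/2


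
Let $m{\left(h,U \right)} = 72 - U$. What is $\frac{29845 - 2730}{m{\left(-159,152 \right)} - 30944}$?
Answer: $- \frac{27115}{31024} \approx -0.874$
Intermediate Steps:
$\frac{29845 - 2730}{m{\left(-159,152 \right)} - 30944} = \frac{29845 - 2730}{\left(72 - 152\right) - 30944} = \frac{27115}{\left(72 - 152\right) - 30944} = \frac{27115}{-80 - 30944} = \frac{27115}{-31024} = 27115 \left(- \frac{1}{31024}\right) = - \frac{27115}{31024}$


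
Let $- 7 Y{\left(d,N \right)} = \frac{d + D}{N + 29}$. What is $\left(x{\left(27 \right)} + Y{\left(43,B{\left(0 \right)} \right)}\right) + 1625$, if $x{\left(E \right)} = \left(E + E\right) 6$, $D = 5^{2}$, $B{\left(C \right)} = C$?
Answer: $\frac{395579}{203} \approx 1948.7$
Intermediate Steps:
$D = 25$
$Y{\left(d,N \right)} = - \frac{25 + d}{7 \left(29 + N\right)}$ ($Y{\left(d,N \right)} = - \frac{\left(d + 25\right) \frac{1}{N + 29}}{7} = - \frac{\left(25 + d\right) \frac{1}{29 + N}}{7} = - \frac{\frac{1}{29 + N} \left(25 + d\right)}{7} = - \frac{25 + d}{7 \left(29 + N\right)}$)
$x{\left(E \right)} = 12 E$ ($x{\left(E \right)} = 2 E 6 = 12 E$)
$\left(x{\left(27 \right)} + Y{\left(43,B{\left(0 \right)} \right)}\right) + 1625 = \left(12 \cdot 27 + \frac{-25 - 43}{7 \left(29 + 0\right)}\right) + 1625 = \left(324 + \frac{-25 - 43}{7 \cdot 29}\right) + 1625 = \left(324 + \frac{1}{7} \cdot \frac{1}{29} \left(-68\right)\right) + 1625 = \left(324 - \frac{68}{203}\right) + 1625 = \frac{65704}{203} + 1625 = \frac{395579}{203}$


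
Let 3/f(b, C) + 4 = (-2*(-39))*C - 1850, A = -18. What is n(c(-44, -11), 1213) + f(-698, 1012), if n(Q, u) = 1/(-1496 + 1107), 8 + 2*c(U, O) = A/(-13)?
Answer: -25305/9994966 ≈ -0.0025318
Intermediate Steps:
f(b, C) = 3/(-1854 + 78*C) (f(b, C) = 3/(-4 + ((-2*(-39))*C - 1850)) = 3/(-4 + (78*C - 1850)) = 3/(-4 + (-1850 + 78*C)) = 3/(-1854 + 78*C))
c(U, O) = -43/13 (c(U, O) = -4 + (-18/(-13))/2 = -4 + (-18*(-1/13))/2 = -4 + (½)*(18/13) = -4 + 9/13 = -43/13)
n(Q, u) = -1/389 (n(Q, u) = 1/(-389) = -1/389)
n(c(-44, -11), 1213) + f(-698, 1012) = -1/389 + 1/(2*(-309 + 13*1012)) = -1/389 + 1/(2*(-309 + 13156)) = -1/389 + (½)/12847 = -1/389 + (½)*(1/12847) = -1/389 + 1/25694 = -25305/9994966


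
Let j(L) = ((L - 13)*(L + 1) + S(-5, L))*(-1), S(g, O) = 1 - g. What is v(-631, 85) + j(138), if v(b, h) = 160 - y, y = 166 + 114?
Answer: -17501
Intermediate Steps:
y = 280
v(b, h) = -120 (v(b, h) = 160 - 1*280 = 160 - 280 = -120)
j(L) = -6 - (1 + L)*(-13 + L) (j(L) = ((L - 13)*(L + 1) + (1 - 1*(-5)))*(-1) = ((-13 + L)*(1 + L) + (1 + 5))*(-1) = ((1 + L)*(-13 + L) + 6)*(-1) = (6 + (1 + L)*(-13 + L))*(-1) = -6 - (1 + L)*(-13 + L))
v(-631, 85) + j(138) = -120 + (7 - 1*138**2 + 12*138) = -120 + (7 - 1*19044 + 1656) = -120 + (7 - 19044 + 1656) = -120 - 17381 = -17501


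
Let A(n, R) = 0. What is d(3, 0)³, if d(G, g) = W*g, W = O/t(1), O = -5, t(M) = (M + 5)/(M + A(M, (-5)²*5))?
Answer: 0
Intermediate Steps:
t(M) = (5 + M)/M (t(M) = (M + 5)/(M + 0) = (5 + M)/M)
W = -⅚ (W = -5/(5 + 1) = -5/(1*6) = -5/6 = -5*⅙ = -⅚ ≈ -0.83333)
d(G, g) = -5*g/6
d(3, 0)³ = (-⅚*0)³ = 0³ = 0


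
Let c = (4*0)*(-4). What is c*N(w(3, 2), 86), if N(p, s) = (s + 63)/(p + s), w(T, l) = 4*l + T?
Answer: 0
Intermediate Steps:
w(T, l) = T + 4*l
N(p, s) = (63 + s)/(p + s)
c = 0 (c = 0*(-4) = 0)
c*N(w(3, 2), 86) = 0*((63 + 86)/((3 + 4*2) + 86)) = 0*(149/((3 + 8) + 86)) = 0*(149/(11 + 86)) = 0*(149/97) = 0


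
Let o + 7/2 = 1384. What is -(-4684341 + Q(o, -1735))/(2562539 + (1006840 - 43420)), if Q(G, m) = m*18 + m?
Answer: 4717306/3525959 ≈ 1.3379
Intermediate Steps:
o = 2761/2 (o = -7/2 + 1384 = 2761/2 ≈ 1380.5)
Q(G, m) = 19*m (Q(G, m) = 18*m + m = 19*m)
-(-4684341 + Q(o, -1735))/(2562539 + (1006840 - 43420)) = -(-4684341 + 19*(-1735))/(2562539 + (1006840 - 43420)) = -(-4684341 - 32965)/(2562539 + 963420) = -(-4717306)/3525959 = -1*(-4717306/3525959) = 4717306/3525959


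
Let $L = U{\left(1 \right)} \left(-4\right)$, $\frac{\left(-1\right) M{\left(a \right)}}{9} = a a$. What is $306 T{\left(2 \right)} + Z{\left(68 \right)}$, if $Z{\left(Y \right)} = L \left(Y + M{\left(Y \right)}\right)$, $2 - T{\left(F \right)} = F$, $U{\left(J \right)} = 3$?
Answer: $498576$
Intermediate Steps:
$T{\left(F \right)} = 2 - F$
$M{\left(a \right)} = - 9 a^{2}$ ($M{\left(a \right)} = - 9 a a = - 9 a^{2}$)
$L = -12$ ($L = 3 \left(-4\right) = -12$)
$Z{\left(Y \right)} = - 12 Y + 108 Y^{2}$ ($Z{\left(Y \right)} = - 12 \left(Y - 9 Y^{2}\right) = - 12 Y + 108 Y^{2}$)
$306 T{\left(2 \right)} + Z{\left(68 \right)} = 306 \left(2 - 2\right) + 12 \cdot 68 \left(-1 + 9 \cdot 68\right) = 306 \left(2 - 2\right) + 12 \cdot 68 \left(-1 + 612\right) = 306 \cdot 0 + 12 \cdot 68 \cdot 611 = 0 + 498576 = 498576$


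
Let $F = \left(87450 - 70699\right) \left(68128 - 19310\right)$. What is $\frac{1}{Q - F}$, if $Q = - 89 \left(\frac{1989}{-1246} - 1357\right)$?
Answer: $- \frac{14}{11446811641} \approx -1.223 \cdot 10^{-9}$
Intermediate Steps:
$F = 817750318$ ($F = 16751 \cdot 48818 = 817750318$)
$Q = \frac{1692811}{14}$ ($Q = - 89 \left(1989 \left(- \frac{1}{1246}\right) - 1357\right) = - 89 \left(- \frac{1989}{1246} - 1357\right) = \left(-89\right) \left(- \frac{1692811}{1246}\right) = \frac{1692811}{14} \approx 1.2092 \cdot 10^{5}$)
$\frac{1}{Q - F} = \frac{1}{\frac{1692811}{14} - 817750318} = \frac{1}{- \frac{11446811641}{14}} = - \frac{14}{11446811641}$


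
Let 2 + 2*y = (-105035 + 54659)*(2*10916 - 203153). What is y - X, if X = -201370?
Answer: 4567314717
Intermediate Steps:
y = 4567113347 (y = -1 + ((-105035 + 54659)*(2*10916 - 203153))/2 = -1 + (-50376*(21832 - 203153))/2 = -1 + (-50376*(-181321))/2 = -1 + (½)*9134226696 = -1 + 4567113348 = 4567113347)
y - X = 4567113347 - 1*(-201370) = 4567113347 + 201370 = 4567314717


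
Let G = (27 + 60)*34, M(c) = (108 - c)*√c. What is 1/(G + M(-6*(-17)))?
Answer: 29/85746 - √102/1457682 ≈ 0.00033128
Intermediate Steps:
M(c) = √c*(108 - c)
G = 2958 (G = 87*34 = 2958)
1/(G + M(-6*(-17))) = 1/(2958 + √(-6*(-17))*(108 - (-6)*(-17))) = 1/(2958 + √102*(108 - 1*102)) = 1/(2958 + √102*(108 - 102)) = 1/(2958 + √102*6) = 1/(2958 + 6*√102)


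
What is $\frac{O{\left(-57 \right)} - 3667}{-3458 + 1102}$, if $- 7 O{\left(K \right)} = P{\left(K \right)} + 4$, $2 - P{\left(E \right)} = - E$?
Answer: $\frac{12809}{8246} \approx 1.5534$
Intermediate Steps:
$P{\left(E \right)} = 2 + E$ ($P{\left(E \right)} = 2 - - E = 2 + E$)
$O{\left(K \right)} = - \frac{6}{7} - \frac{K}{7}$ ($O{\left(K \right)} = - \frac{\left(2 + K\right) + 4}{7} = - \frac{6 + K}{7} = - \frac{6}{7} - \frac{K}{7}$)
$\frac{O{\left(-57 \right)} - 3667}{-3458 + 1102} = \frac{\left(- \frac{6}{7} - - \frac{57}{7}\right) - 3667}{-3458 + 1102} = \frac{\left(- \frac{6}{7} + \frac{57}{7}\right) - 3667}{-2356} = \left(\frac{51}{7} - 3667\right) \left(- \frac{1}{2356}\right) = \left(- \frac{25618}{7}\right) \left(- \frac{1}{2356}\right) = \frac{12809}{8246}$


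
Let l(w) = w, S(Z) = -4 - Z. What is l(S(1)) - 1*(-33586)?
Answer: 33581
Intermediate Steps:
l(S(1)) - 1*(-33586) = (-4 - 1*1) - 1*(-33586) = (-4 - 1) + 33586 = -5 + 33586 = 33581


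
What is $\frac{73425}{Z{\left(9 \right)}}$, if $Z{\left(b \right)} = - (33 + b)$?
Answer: $- \frac{24475}{14} \approx -1748.2$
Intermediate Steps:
$Z{\left(b \right)} = -33 - b$
$\frac{73425}{Z{\left(9 \right)}} = \frac{73425}{-33 - 9} = \frac{73425}{-42} = 73425 \left(- \frac{1}{42}\right) = - \frac{24475}{14}$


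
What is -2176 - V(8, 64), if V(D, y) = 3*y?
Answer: -2368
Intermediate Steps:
-2176 - V(8, 64) = -2176 - 3*64 = -2176 - 1*192 = -2176 - 192 = -2368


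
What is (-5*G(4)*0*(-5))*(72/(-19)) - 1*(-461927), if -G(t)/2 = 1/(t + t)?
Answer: 461927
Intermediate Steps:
G(t) = -1/t (G(t) = -2/(t + t) = -2*1/(2*t) = -1/t)
(-5*G(4)*0*(-5))*(72/(-19)) - 1*(-461927) = (-5*-1/4*0*(-5))*(72/(-19)) - 1*(-461927) = (-5*-1*1/4*0*(-5))*(72*(-1/19)) + 461927 = -5*(-1/4*0)*(-5)*(-72/19) + 461927 = -0*(-5)*(-72/19) + 461927 = -5*0*(-72/19) + 461927 = 0*(-72/19) + 461927 = 0 + 461927 = 461927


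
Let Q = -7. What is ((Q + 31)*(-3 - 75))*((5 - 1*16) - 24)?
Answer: 65520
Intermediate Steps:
((Q + 31)*(-3 - 75))*((5 - 1*16) - 24) = ((-7 + 31)*(-3 - 75))*((5 - 1*16) - 24) = (24*(-78))*((5 - 16) - 24) = -1872*(-11 - 24) = -1872*(-35) = 65520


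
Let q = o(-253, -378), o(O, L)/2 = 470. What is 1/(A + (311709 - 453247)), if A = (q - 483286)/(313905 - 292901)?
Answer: -10502/1486673249 ≈ -7.0641e-6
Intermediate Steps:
o(O, L) = 940 (o(O, L) = 2*470 = 940)
q = 940
A = -241173/10502 (A = (940 - 483286)/(313905 - 292901) = -482346/21004 = -482346*1/21004 = -241173/10502 ≈ -22.964)
1/(A + (311709 - 453247)) = 1/(-241173/10502 + (311709 - 453247)) = 1/(-241173/10502 - 141538) = 1/(-1486673249/10502) = -10502/1486673249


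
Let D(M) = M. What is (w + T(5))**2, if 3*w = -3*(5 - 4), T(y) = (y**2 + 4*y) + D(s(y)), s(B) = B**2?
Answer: 4761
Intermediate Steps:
T(y) = 2*y**2 + 4*y (T(y) = (y**2 + 4*y) + y**2 = 2*y**2 + 4*y)
w = -1 (w = (-3*(5 - 4))/3 = (-3*1)/3 = (1/3)*(-3) = -1)
(w + T(5))**2 = (-1 + 2*5*(2 + 5))**2 = (-1 + 2*5*7)**2 = (-1 + 70)**2 = 69**2 = 4761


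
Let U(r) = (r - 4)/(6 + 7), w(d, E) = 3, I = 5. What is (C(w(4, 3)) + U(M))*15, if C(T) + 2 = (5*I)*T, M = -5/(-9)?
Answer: 42550/39 ≈ 1091.0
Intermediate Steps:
M = 5/9 (M = -5*(-⅑) = 5/9 ≈ 0.55556)
C(T) = -2 + 25*T (C(T) = -2 + (5*5)*T = -2 + 25*T)
U(r) = -4/13 + r/13 (U(r) = (-4 + r)/13 = (-4 + r)*(1/13) = -4/13 + r/13)
(C(w(4, 3)) + U(M))*15 = ((-2 + 25*3) + (-4/13 + (1/13)*(5/9)))*15 = ((-2 + 75) + (-4/13 + 5/117))*15 = (73 - 31/117)*15 = (8510/117)*15 = 42550/39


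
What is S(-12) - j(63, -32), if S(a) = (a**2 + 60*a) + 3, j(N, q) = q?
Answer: -541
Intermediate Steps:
S(a) = 3 + a**2 + 60*a
S(-12) - j(63, -32) = (3 + (-12)**2 + 60*(-12)) - 1*(-32) = (3 + 144 - 720) + 32 = -573 + 32 = -541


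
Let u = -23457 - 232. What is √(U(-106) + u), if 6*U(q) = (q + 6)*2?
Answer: I*√213501/3 ≈ 154.02*I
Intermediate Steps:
U(q) = 2 + q/3 (U(q) = ((q + 6)*2)/6 = ((6 + q)*2)/6 = (12 + 2*q)/6 = 2 + q/3)
u = -23689
√(U(-106) + u) = √((2 + (⅓)*(-106)) - 23689) = √((2 - 106/3) - 23689) = √(-100/3 - 23689) = √(-71167/3) = I*√213501/3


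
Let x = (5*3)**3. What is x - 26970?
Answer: -23595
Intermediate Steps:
x = 3375 (x = 15**3 = 3375)
x - 26970 = 3375 - 26970 = -23595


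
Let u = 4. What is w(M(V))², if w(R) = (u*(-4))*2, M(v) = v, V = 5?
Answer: 1024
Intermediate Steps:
w(R) = -32 (w(R) = (4*(-4))*2 = -16*2 = -32)
w(M(V))² = (-32)² = 1024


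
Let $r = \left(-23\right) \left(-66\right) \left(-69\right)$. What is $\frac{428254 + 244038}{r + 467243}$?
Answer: $\frac{672292}{362501} \approx 1.8546$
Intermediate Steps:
$r = -104742$ ($r = 1518 \left(-69\right) = -104742$)
$\frac{428254 + 244038}{r + 467243} = \frac{428254 + 244038}{-104742 + 467243} = \frac{672292}{362501}$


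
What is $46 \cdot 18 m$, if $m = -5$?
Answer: $-4140$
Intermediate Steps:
$46 \cdot 18 m = 46 \cdot 18 \left(-5\right) = 828 \left(-5\right) = -4140$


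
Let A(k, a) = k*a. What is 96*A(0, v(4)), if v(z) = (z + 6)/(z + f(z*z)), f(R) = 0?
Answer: 0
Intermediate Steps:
v(z) = (6 + z)/z (v(z) = (z + 6)/(z + 0) = (6 + z)/z)
A(k, a) = a*k
96*A(0, v(4)) = 96*(((6 + 4)/4)*0) = 96*(((¼)*10)*0) = 96*((5/2)*0) = 96*0 = 0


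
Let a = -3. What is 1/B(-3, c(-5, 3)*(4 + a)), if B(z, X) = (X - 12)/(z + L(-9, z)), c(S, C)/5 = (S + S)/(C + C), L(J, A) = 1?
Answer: 6/61 ≈ 0.098361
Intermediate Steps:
c(S, C) = 5*S/C (c(S, C) = 5*((S + S)/(C + C)) = 5*((2*S)/((2*C))) = 5*((2*S)*(1/(2*C))) = 5*(S/C) = 5*S/C)
B(z, X) = (-12 + X)/(1 + z) (B(z, X) = (X - 12)/(z + 1) = (-12 + X)/(1 + z))
1/B(-3, c(-5, 3)*(4 + a)) = 1/((-12 + (5*(-5)/3)*(4 - 3))/(1 - 3)) = 1/((-12 + (5*(-5)*(1/3))*1)/(-2)) = 1/(-(-12 - 25/3*1)/2) = 1/(-(-12 - 25/3)/2) = 1/(-1/2*(-61/3)) = 1/(61/6) = 6/61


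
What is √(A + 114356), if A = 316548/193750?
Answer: √1717151344970/3875 ≈ 338.17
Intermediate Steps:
A = 158274/96875 (A = 316548*(1/193750) = 158274/96875 ≈ 1.6338)
√(A + 114356) = √(158274/96875 + 114356) = √(11078395774/96875) = √1717151344970/3875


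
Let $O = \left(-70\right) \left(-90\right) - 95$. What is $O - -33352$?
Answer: $39557$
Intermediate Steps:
$O = 6205$ ($O = 6300 - 95 = 6205$)
$O - -33352 = 6205 - -33352 = 6205 + 33352 = 39557$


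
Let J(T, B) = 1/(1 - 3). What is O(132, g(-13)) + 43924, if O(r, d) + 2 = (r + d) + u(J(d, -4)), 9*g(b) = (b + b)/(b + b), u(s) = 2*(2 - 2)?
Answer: 396487/9 ≈ 44054.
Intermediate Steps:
J(T, B) = -½ (J(T, B) = 1/(-2) = -½)
u(s) = 0 (u(s) = 2*0 = 0)
g(b) = ⅑ (g(b) = ((b + b)/(b + b))/9 = ((2*b)/((2*b)))/9 = ((2*b)*(1/(2*b)))/9 = (⅑)*1 = ⅑)
O(r, d) = -2 + d + r (O(r, d) = -2 + ((r + d) + 0) = -2 + ((d + r) + 0) = -2 + (d + r) = -2 + d + r)
O(132, g(-13)) + 43924 = (-2 + ⅑ + 132) + 43924 = 1171/9 + 43924 = 396487/9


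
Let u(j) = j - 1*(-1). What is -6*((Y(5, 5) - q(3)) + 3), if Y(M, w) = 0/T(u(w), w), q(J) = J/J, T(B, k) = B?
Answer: -12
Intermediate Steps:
u(j) = 1 + j (u(j) = j + 1 = 1 + j)
q(J) = 1
Y(M, w) = 0 (Y(M, w) = 0/(1 + w) = 0)
-6*((Y(5, 5) - q(3)) + 3) = -6*((0 - 1*1) + 3) = -6*((0 - 1) + 3) = -6*(-1 + 3) = -6*2 = -12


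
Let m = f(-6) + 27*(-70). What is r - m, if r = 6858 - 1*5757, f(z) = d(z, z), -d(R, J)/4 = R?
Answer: 2967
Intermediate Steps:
d(R, J) = -4*R
f(z) = -4*z
r = 1101 (r = 6858 - 5757 = 1101)
m = -1866 (m = -4*(-6) + 27*(-70) = 24 - 1890 = -1866)
r - m = 1101 - 1*(-1866) = 1101 + 1866 = 2967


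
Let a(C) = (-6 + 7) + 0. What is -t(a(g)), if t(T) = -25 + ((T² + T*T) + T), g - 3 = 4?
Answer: 22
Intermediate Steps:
g = 7 (g = 3 + 4 = 7)
a(C) = 1 (a(C) = 1 + 0 = 1)
t(T) = -25 + T + 2*T² (t(T) = -25 + ((T² + T²) + T) = -25 + (2*T² + T) = -25 + (T + 2*T²) = -25 + T + 2*T²)
-t(a(g)) = -(-25 + 1 + 2*1²) = -(-25 + 1 + 2*1) = -(-25 + 1 + 2) = -1*(-22) = 22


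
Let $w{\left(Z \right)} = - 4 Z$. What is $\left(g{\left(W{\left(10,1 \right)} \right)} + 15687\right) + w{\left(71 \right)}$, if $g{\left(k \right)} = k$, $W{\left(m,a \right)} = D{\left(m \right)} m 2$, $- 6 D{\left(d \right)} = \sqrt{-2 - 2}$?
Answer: $15403 - \frac{20 i}{3} \approx 15403.0 - 6.6667 i$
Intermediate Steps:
$D{\left(d \right)} = - \frac{i}{3}$ ($D{\left(d \right)} = - \frac{\sqrt{-2 - 2}}{6} = - \frac{\sqrt{-4}}{6} = - \frac{2 i}{6} = - \frac{i}{3}$)
$W{\left(m,a \right)} = - \frac{2 i m}{3}$ ($W{\left(m,a \right)} = - \frac{i}{3} m 2 = - \frac{i m}{3} \cdot 2 = - \frac{2 i m}{3}$)
$\left(g{\left(W{\left(10,1 \right)} \right)} + 15687\right) + w{\left(71 \right)} = \left(\left(- \frac{2}{3}\right) i 10 + 15687\right) - 284 = \left(- \frac{20 i}{3} + 15687\right) - 284 = \left(15687 - \frac{20 i}{3}\right) - 284 = 15403 - \frac{20 i}{3}$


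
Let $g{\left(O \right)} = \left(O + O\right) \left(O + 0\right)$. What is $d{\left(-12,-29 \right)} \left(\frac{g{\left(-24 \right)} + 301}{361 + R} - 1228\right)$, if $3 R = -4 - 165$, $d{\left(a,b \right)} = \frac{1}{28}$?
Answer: $- \frac{159719}{3656} \approx -43.687$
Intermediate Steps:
$d{\left(a,b \right)} = \frac{1}{28}$
$R = - \frac{169}{3}$ ($R = \frac{-4 - 165}{3} = \frac{1}{3} \left(-169\right) = - \frac{169}{3} \approx -56.333$)
$g{\left(O \right)} = 2 O^{2}$ ($g{\left(O \right)} = 2 O O = 2 O^{2}$)
$d{\left(-12,-29 \right)} \left(\frac{g{\left(-24 \right)} + 301}{361 + R} - 1228\right) = \frac{\frac{2 \left(-24\right)^{2} + 301}{361 - \frac{169}{3}} - 1228}{28} = \frac{\frac{2 \cdot 576 + 301}{\frac{914}{3}} - 1228}{28} = \frac{\left(1152 + 301\right) \frac{3}{914} - 1228}{28} = \frac{1453 \cdot \frac{3}{914} - 1228}{28} = \frac{\frac{4359}{914} - 1228}{28} = \frac{1}{28} \left(- \frac{1118033}{914}\right) = - \frac{159719}{3656}$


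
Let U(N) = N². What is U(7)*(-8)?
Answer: -392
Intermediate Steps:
U(7)*(-8) = 7²*(-8) = 49*(-8) = -392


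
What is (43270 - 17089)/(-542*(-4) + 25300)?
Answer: 2909/3052 ≈ 0.95315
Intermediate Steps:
(43270 - 17089)/(-542*(-4) + 25300) = 26181/(2168 + 25300) = 26181/27468 = 26181*(1/27468) = 2909/3052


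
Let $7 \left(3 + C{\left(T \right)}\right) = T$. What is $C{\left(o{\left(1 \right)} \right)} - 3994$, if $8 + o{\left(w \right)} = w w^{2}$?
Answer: $-3998$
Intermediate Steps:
$o{\left(w \right)} = -8 + w^{3}$ ($o{\left(w \right)} = -8 + w w^{2} = -8 + w^{3}$)
$C{\left(T \right)} = -3 + \frac{T}{7}$
$C{\left(o{\left(1 \right)} \right)} - 3994 = \left(-3 + \frac{-8 + 1^{3}}{7}\right) - 3994 = \left(-3 + \frac{-8 + 1}{7}\right) - 3994 = \left(-3 + \frac{1}{7} \left(-7\right)\right) - 3994 = \left(-3 - 1\right) - 3994 = -4 - 3994 = -3998$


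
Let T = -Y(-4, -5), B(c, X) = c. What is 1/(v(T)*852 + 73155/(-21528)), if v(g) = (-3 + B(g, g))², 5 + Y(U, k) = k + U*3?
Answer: 7176/2207112287 ≈ 3.2513e-6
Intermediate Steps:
Y(U, k) = -5 + k + 3*U (Y(U, k) = -5 + (k + U*3) = -5 + (k + 3*U) = -5 + k + 3*U)
T = 22 (T = -(-5 - 5 + 3*(-4)) = -(-5 - 5 - 12) = -1*(-22) = 22)
v(g) = (-3 + g)²
1/(v(T)*852 + 73155/(-21528)) = 1/((-3 + 22)²*852 + 73155/(-21528)) = 1/(19²*852 + 73155*(-1/21528)) = 1/(361*852 - 24385/7176) = 1/(307572 - 24385/7176) = 1/(2207112287/7176) = 7176/2207112287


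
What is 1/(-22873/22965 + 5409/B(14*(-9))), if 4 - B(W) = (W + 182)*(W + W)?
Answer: -324173940/198657583 ≈ -1.6318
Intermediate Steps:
B(W) = 4 - 2*W*(182 + W) (B(W) = 4 - (W + 182)*(W + W) = 4 - (182 + W)*2*W = 4 - 2*W*(182 + W))
1/(-22873/22965 + 5409/B(14*(-9))) = 1/(-22873/22965 + 5409/(4 - 5096*(-9) - 2*(14*(-9))²)) = 1/(-22873*1/22965 + 5409/(4 - 364*(-126) - 2*(-126)²)) = 1/(-22873/22965 + 5409/(4 + 45864 - 2*15876)) = 1/(-22873/22965 + 5409/(4 + 45864 - 31752)) = 1/(-22873/22965 + 5409/14116) = 1/(-198657583/324173940) = -324173940/198657583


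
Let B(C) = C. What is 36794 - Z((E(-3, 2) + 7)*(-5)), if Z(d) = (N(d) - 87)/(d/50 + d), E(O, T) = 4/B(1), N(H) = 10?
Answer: 1876424/51 ≈ 36793.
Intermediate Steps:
E(O, T) = 4 (E(O, T) = 4/1 = 4*1 = 4)
Z(d) = -3850/(51*d) (Z(d) = (10 - 87)/(d/50 + d) = -77/(d*(1/50) + d) = -77/(d/50 + d) = -77*50/(51*d) = -3850/(51*d))
36794 - Z((E(-3, 2) + 7)*(-5)) = 36794 - (-3850)/(51*((4 + 7)*(-5))) = 36794 - (-3850)/(51*(11*(-5))) = 36794 - (-3850)/(51*(-55)) = 36794 - (-3850)*(-1)/(51*55) = 36794 - 1*70/51 = 36794 - 70/51 = 1876424/51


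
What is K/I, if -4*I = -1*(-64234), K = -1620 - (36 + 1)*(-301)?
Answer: -19034/32117 ≈ -0.59265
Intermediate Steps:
K = 9517 (K = -1620 - 37*(-301) = -1620 - 1*(-11137) = -1620 + 11137 = 9517)
I = -32117/2 (I = -(-1)*(-64234)/4 = -¼*64234 = -32117/2 ≈ -16059.)
K/I = 9517/(-32117/2) = 9517*(-2/32117) = -19034/32117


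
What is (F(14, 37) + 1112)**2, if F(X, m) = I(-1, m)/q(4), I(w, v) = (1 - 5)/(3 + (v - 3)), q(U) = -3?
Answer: 15236446096/12321 ≈ 1.2366e+6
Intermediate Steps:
I(w, v) = -4/v (I(w, v) = -4/(3 + (-3 + v)) = -4/v)
F(X, m) = 4/(3*m) (F(X, m) = -4/m/(-3) = -4/m*(-1/3) = 4/(3*m))
(F(14, 37) + 1112)**2 = ((4/3)/37 + 1112)**2 = ((4/3)*(1/37) + 1112)**2 = (4/111 + 1112)**2 = (123436/111)**2 = 15236446096/12321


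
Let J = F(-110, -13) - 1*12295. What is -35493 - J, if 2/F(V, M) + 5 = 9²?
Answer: -881525/38 ≈ -23198.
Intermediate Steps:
F(V, M) = 1/38 (F(V, M) = 2/(-5 + 9²) = 2/(-5 + 81) = 2/76 = 2*(1/76) = 1/38)
J = -467209/38 (J = 1/38 - 1*12295 = 1/38 - 12295 = -467209/38 ≈ -12295.)
-35493 - J = -35493 - 1*(-467209/38) = -35493 + 467209/38 = -881525/38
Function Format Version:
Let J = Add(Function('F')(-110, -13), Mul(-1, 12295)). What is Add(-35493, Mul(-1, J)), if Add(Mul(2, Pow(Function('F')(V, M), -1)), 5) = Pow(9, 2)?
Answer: Rational(-881525, 38) ≈ -23198.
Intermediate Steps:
Function('F')(V, M) = Rational(1, 38) (Function('F')(V, M) = Mul(2, Pow(Add(-5, Pow(9, 2)), -1)) = Mul(2, Pow(Add(-5, 81), -1)) = Mul(2, Pow(76, -1)) = Mul(2, Rational(1, 76)) = Rational(1, 38))
J = Rational(-467209, 38) (J = Add(Rational(1, 38), Mul(-1, 12295)) = Add(Rational(1, 38), -12295) = Rational(-467209, 38) ≈ -12295.)
Add(-35493, Mul(-1, J)) = Add(-35493, Mul(-1, Rational(-467209, 38))) = Add(-35493, Rational(467209, 38)) = Rational(-881525, 38)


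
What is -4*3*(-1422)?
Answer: 17064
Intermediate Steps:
-4*3*(-1422) = -12*(-1422) = 17064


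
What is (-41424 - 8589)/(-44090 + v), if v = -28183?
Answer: 16671/24091 ≈ 0.69200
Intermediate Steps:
(-41424 - 8589)/(-44090 + v) = (-41424 - 8589)/(-44090 - 28183) = -50013/(-72273) = -50013*(-1/72273) = 16671/24091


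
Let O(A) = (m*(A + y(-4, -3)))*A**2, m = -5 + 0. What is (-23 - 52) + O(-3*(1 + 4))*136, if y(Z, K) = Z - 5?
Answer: 3671925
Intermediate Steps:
y(Z, K) = -5 + Z
m = -5
O(A) = A**2*(45 - 5*A) (O(A) = (-5*(A + (-5 - 4)))*A**2 = (-5*(A - 9))*A**2 = (-5*(-9 + A))*A**2 = (45 - 5*A)*A**2 = A**2*(45 - 5*A))
(-23 - 52) + O(-3*(1 + 4))*136 = (-23 - 52) + (5*(-3*(1 + 4))**2*(9 - (-3)*(1 + 4)))*136 = -75 + (5*(-3*5)**2*(9 - (-3)*5))*136 = -75 + (5*(-15)**2*(9 - 1*(-15)))*136 = -75 + (5*225*(9 + 15))*136 = -75 + (5*225*24)*136 = -75 + 27000*136 = -75 + 3672000 = 3671925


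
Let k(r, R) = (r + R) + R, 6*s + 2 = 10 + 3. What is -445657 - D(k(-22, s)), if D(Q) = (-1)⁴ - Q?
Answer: -1337029/3 ≈ -4.4568e+5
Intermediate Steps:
s = 11/6 (s = -⅓ + (10 + 3)/6 = -⅓ + (⅙)*13 = -⅓ + 13/6 = 11/6 ≈ 1.8333)
k(r, R) = r + 2*R (k(r, R) = (R + r) + R = r + 2*R)
D(Q) = 1 - Q
-445657 - D(k(-22, s)) = -445657 - (1 - (-22 + 2*(11/6))) = -445657 - (1 - (-22 + 11/3)) = -445657 - (1 - 1*(-55/3)) = -445657 - (1 + 55/3) = -445657 - 1*58/3 = -445657 - 58/3 = -1337029/3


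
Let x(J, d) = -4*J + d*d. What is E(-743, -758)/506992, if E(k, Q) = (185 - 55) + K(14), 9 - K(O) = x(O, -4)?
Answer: 179/506992 ≈ 0.00035306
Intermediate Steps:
x(J, d) = d**2 - 4*J (x(J, d) = -4*J + d**2 = d**2 - 4*J)
K(O) = -7 + 4*O (K(O) = 9 - ((-4)**2 - 4*O) = 9 - (16 - 4*O) = 9 + (-16 + 4*O) = -7 + 4*O)
E(k, Q) = 179 (E(k, Q) = (185 - 55) + (-7 + 4*14) = 130 + (-7 + 56) = 130 + 49 = 179)
E(-743, -758)/506992 = 179/506992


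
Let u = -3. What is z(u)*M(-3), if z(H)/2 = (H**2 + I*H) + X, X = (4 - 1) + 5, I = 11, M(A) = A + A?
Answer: 192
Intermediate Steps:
M(A) = 2*A
X = 8 (X = 3 + 5 = 8)
z(H) = 16 + 2*H**2 + 22*H (z(H) = 2*((H**2 + 11*H) + 8) = 2*(8 + H**2 + 11*H) = 16 + 2*H**2 + 22*H)
z(u)*M(-3) = (16 + 2*(-3)**2 + 22*(-3))*(2*(-3)) = (16 + 2*9 - 66)*(-6) = (16 + 18 - 66)*(-6) = -32*(-6) = 192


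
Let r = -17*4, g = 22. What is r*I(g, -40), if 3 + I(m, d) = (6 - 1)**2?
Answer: -1496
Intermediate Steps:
I(m, d) = 22 (I(m, d) = -3 + (6 - 1)**2 = -3 + 5**2 = -3 + 25 = 22)
r = -68
r*I(g, -40) = -68*22 = -1496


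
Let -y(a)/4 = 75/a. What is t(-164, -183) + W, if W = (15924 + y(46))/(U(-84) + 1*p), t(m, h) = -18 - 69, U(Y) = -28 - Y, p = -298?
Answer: -38652/253 ≈ -152.77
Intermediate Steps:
y(a) = -300/a
t(m, h) = -87
W = -16641/253 (W = (15924 - 300/46)/((-28 - 1*(-84)) + 1*(-298)) = (15924 - 300*1/46)/((-28 + 84) - 298) = (15924 - 150/23)/(56 - 298) = (366102/23)/(-242) = (366102/23)*(-1/242) = -16641/253 ≈ -65.775)
t(-164, -183) + W = -87 - 16641/253 = -38652/253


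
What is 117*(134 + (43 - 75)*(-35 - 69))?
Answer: 405054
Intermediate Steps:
117*(134 + (43 - 75)*(-35 - 69)) = 117*(134 - 32*(-104)) = 117*(134 + 3328) = 117*3462 = 405054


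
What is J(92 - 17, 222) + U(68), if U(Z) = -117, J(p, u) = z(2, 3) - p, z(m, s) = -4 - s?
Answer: -199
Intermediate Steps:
J(p, u) = -7 - p (J(p, u) = (-4 - 1*3) - p = (-4 - 3) - p = -7 - p)
J(92 - 17, 222) + U(68) = (-7 - (92 - 17)) - 117 = (-7 - 1*75) - 117 = (-7 - 75) - 117 = -82 - 117 = -199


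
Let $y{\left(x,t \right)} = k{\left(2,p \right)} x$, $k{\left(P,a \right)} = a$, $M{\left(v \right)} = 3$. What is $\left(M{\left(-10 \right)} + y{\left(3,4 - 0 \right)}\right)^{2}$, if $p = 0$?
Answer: $9$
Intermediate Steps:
$y{\left(x,t \right)} = 0$ ($y{\left(x,t \right)} = 0 x = 0$)
$\left(M{\left(-10 \right)} + y{\left(3,4 - 0 \right)}\right)^{2} = \left(3 + 0\right)^{2} = 3^{2} = 9$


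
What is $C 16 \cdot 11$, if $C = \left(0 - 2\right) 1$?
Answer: $-352$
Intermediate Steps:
$C = -2$ ($C = \left(-2\right) 1 = -2$)
$C 16 \cdot 11 = \left(-2\right) 16 \cdot 11 = \left(-32\right) 11 = -352$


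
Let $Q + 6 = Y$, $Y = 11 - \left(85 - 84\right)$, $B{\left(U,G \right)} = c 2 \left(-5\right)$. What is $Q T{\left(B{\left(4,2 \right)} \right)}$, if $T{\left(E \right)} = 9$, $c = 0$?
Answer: $36$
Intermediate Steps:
$B{\left(U,G \right)} = 0$ ($B{\left(U,G \right)} = 0 \cdot 2 \left(-5\right) = 0 \left(-5\right) = 0$)
$Y = 10$ ($Y = 11 - \left(85 - 84\right) = 11 - 1 = 10$)
$Q = 4$ ($Q = -6 + 10 = 4$)
$Q T{\left(B{\left(4,2 \right)} \right)} = 4 \cdot 9 = 36$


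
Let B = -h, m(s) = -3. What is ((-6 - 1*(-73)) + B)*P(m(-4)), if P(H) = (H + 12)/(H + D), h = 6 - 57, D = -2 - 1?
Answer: -177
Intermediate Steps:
D = -3
h = -51
B = 51 (B = -1*(-51) = 51)
P(H) = (12 + H)/(-3 + H) (P(H) = (H + 12)/(H - 3) = (12 + H)/(-3 + H))
((-6 - 1*(-73)) + B)*P(m(-4)) = ((-6 - 1*(-73)) + 51)*((12 - 3)/(-3 - 3)) = ((-6 + 73) + 51)*(9/(-6)) = (67 + 51)*(-1/6*9) = 118*(-3/2) = -177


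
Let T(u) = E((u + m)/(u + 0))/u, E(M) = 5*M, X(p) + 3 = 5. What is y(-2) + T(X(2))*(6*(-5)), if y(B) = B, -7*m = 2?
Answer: -464/7 ≈ -66.286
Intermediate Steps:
m = -2/7 (m = -⅐*2 = -2/7 ≈ -0.28571)
X(p) = 2 (X(p) = -3 + 5 = 2)
T(u) = 5*(-2/7 + u)/u² (T(u) = (5*((u - 2/7)/(u + 0)))/u = (5*((-2/7 + u)/u))/u = (5*(-2/7 + u)/u)/u = 5*(-2/7 + u)/u²)
y(-2) + T(X(2))*(6*(-5)) = -2 + ((5/7)*(-2 + 7*2)/2²)*(6*(-5)) = -2 + ((5/7)*(¼)*(-2 + 14))*(-30) = -2 + ((5/7)*(¼)*12)*(-30) = -2 + (15/7)*(-30) = -2 - 450/7 = -464/7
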